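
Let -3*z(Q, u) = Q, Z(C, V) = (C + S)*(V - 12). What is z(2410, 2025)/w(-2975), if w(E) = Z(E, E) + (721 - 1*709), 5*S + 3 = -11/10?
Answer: -120500/1333317951 ≈ -9.0376e-5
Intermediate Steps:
S = -41/50 (S = -⅗ + (-11/10)/5 = -⅗ + (-11*⅒)/5 = -⅗ + (⅕)*(-11/10) = -⅗ - 11/50 = -41/50 ≈ -0.82000)
Z(C, V) = (-12 + V)*(-41/50 + C) (Z(C, V) = (C - 41/50)*(V - 12) = (-41/50 + C)*(-12 + V) = (-12 + V)*(-41/50 + C))
z(Q, u) = -Q/3
w(E) = 546/25 + E² - 641*E/50 (w(E) = (246/25 - 12*E - 41*E/50 + E*E) + (721 - 1*709) = (246/25 - 12*E - 41*E/50 + E²) + (721 - 709) = (246/25 + E² - 641*E/50) + 12 = 546/25 + E² - 641*E/50)
z(2410, 2025)/w(-2975) = (-⅓*2410)/(546/25 + (-2975)² - 641/50*(-2975)) = -2410/(3*(546/25 + 8850625 + 76279/2)) = -2410/(3*444439317/50) = -2410/3*50/444439317 = -120500/1333317951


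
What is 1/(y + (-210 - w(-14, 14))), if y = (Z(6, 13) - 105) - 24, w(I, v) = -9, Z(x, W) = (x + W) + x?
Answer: -1/305 ≈ -0.0032787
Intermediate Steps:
Z(x, W) = W + 2*x (Z(x, W) = (W + x) + x = W + 2*x)
y = -104 (y = ((13 + 2*6) - 105) - 24 = ((13 + 12) - 105) - 24 = (25 - 105) - 24 = -80 - 24 = -104)
1/(y + (-210 - w(-14, 14))) = 1/(-104 + (-210 - 1*(-9))) = 1/(-104 + (-210 + 9)) = 1/(-104 - 201) = 1/(-305) = -1/305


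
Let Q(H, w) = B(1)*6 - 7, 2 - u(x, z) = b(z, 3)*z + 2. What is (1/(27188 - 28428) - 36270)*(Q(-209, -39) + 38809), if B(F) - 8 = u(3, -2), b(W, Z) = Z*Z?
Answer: -876064148679/620 ≈ -1.4130e+9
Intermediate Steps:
b(W, Z) = Z**2
u(x, z) = -9*z (u(x, z) = 2 - (3**2*z + 2) = 2 - (9*z + 2) = 2 - (2 + 9*z) = 2 + (-2 - 9*z) = -9*z)
B(F) = 26 (B(F) = 8 - 9*(-2) = 8 + 18 = 26)
Q(H, w) = 149 (Q(H, w) = 26*6 - 7 = 156 - 7 = 149)
(1/(27188 - 28428) - 36270)*(Q(-209, -39) + 38809) = (1/(27188 - 28428) - 36270)*(149 + 38809) = (1/(-1240) - 36270)*38958 = (-1/1240 - 36270)*38958 = -44974801/1240*38958 = -876064148679/620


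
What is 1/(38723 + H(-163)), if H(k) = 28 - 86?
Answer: 1/38665 ≈ 2.5863e-5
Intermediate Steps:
H(k) = -58
1/(38723 + H(-163)) = 1/(38723 - 58) = 1/38665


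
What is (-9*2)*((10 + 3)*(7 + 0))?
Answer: -1638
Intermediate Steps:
(-9*2)*((10 + 3)*(7 + 0)) = -234*7 = -18*91 = -1638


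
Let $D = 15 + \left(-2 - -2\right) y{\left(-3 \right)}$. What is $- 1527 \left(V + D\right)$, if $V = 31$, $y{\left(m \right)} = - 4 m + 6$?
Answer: $-70242$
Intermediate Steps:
$y{\left(m \right)} = 6 - 4 m$
$D = 15$ ($D = 15 + \left(-2 - -2\right) \left(6 - -12\right) = 15 + \left(-2 + 2\right) \left(6 + 12\right) = 15 + 0 \cdot 18 = 15 + 0 = 15$)
$- 1527 \left(V + D\right) = - 1527 \left(31 + 15\right) = \left(-1527\right) 46 = -70242$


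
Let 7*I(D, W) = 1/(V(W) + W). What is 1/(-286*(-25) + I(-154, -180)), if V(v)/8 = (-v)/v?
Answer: 1316/9409399 ≈ 0.00013986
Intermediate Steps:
V(v) = -8 (V(v) = 8*((-v)/v) = 8*(-1) = -8)
I(D, W) = 1/(7*(-8 + W))
1/(-286*(-25) + I(-154, -180)) = 1/(-286*(-25) + 1/(7*(-8 - 180))) = 1/(7150 + (⅐)/(-188)) = 1/(7150 + (⅐)*(-1/188)) = 1/(7150 - 1/1316) = 1/(9409399/1316) = 1316/9409399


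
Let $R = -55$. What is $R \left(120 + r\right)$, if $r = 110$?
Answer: $-12650$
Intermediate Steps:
$R \left(120 + r\right) = - 55 \left(120 + 110\right) = \left(-55\right) 230 = -12650$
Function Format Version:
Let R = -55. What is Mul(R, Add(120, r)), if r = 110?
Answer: -12650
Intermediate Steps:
Mul(R, Add(120, r)) = Mul(-55, Add(120, 110)) = Mul(-55, 230) = -12650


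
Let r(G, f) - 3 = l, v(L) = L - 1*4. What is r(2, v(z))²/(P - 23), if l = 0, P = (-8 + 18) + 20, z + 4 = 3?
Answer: 9/7 ≈ 1.2857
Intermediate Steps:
z = -1 (z = -4 + 3 = -1)
P = 30 (P = 10 + 20 = 30)
v(L) = -4 + L (v(L) = L - 4 = -4 + L)
r(G, f) = 3 (r(G, f) = 3 + 0 = 3)
r(2, v(z))²/(P - 23) = 3²/(30 - 23) = 9/7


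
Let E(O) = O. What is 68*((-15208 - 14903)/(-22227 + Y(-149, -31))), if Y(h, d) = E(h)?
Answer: 511887/5594 ≈ 91.506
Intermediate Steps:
Y(h, d) = h
68*((-15208 - 14903)/(-22227 + Y(-149, -31))) = 68*((-15208 - 14903)/(-22227 - 149)) = 68*(-30111/(-22376)) = 68*(-30111*(-1/22376)) = 68*(30111/22376) = 511887/5594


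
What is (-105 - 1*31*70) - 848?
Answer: -3123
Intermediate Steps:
(-105 - 1*31*70) - 848 = (-105 - 31*70) - 848 = (-105 - 2170) - 848 = -2275 - 848 = -3123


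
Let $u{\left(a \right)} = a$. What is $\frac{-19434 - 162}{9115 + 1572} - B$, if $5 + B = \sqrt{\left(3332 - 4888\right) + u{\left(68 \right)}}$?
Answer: $\frac{33839}{10687} - 4 i \sqrt{93} \approx 3.1664 - 38.575 i$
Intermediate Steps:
$B = -5 + 4 i \sqrt{93}$ ($B = -5 + \sqrt{\left(3332 - 4888\right) + 68} = -5 + \sqrt{-1556 + 68} = -5 + \sqrt{-1488} = -5 + 4 i \sqrt{93} \approx -5.0 + 38.575 i$)
$\frac{-19434 - 162}{9115 + 1572} - B = \frac{-19434 - 162}{9115 + 1572} - \left(-5 + 4 i \sqrt{93}\right) = - \frac{19596}{10687} + \left(5 - 4 i \sqrt{93}\right) = \frac{33839}{10687} - 4 i \sqrt{93}$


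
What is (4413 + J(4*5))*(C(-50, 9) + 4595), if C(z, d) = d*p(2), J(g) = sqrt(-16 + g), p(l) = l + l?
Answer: 20445865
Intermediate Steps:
p(l) = 2*l
C(z, d) = 4*d (C(z, d) = d*(2*2) = d*4 = 4*d)
(4413 + J(4*5))*(C(-50, 9) + 4595) = (4413 + sqrt(-16 + 4*5))*(4*9 + 4595) = (4413 + sqrt(-16 + 20))*(36 + 4595) = (4413 + sqrt(4))*4631 = (4413 + 2)*4631 = 4415*4631 = 20445865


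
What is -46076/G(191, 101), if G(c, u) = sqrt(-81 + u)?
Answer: -23038*sqrt(5)/5 ≈ -10303.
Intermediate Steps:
-46076/G(191, 101) = -46076/sqrt(-81 + 101) = -46076*sqrt(5)/10 = -23038*sqrt(5)/5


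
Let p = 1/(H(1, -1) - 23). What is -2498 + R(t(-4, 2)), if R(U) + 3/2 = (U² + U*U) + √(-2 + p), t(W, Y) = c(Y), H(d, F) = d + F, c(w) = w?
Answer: -4983/2 + I*√1081/23 ≈ -2491.5 + 1.4295*I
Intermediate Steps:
H(d, F) = F + d
t(W, Y) = Y
p = -1/23 (p = 1/((-1 + 1) - 23) = 1/(0 - 23) = 1/(-23) = -1/23 ≈ -0.043478)
R(U) = -3/2 + 2*U² + I*√1081/23 (R(U) = -3/2 + ((U² + U*U) + √(-2 - 1/23)) = -3/2 + ((U² + U²) + √(-47/23)) = -3/2 + (2*U² + I*√1081/23) = -3/2 + 2*U² + I*√1081/23)
-2498 + R(t(-4, 2)) = -2498 + (-3/2 + 2*2² + I*√1081/23) = -2498 + (-3/2 + 2*4 + I*√1081/23) = -2498 + (-3/2 + 8 + I*√1081/23) = -2498 + (13/2 + I*√1081/23) = -4983/2 + I*√1081/23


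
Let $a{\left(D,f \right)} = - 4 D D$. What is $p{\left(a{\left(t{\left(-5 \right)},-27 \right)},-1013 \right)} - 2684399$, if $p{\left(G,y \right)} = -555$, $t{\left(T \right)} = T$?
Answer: $-2684954$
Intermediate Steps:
$a{\left(D,f \right)} = - 4 D^{2}$
$p{\left(a{\left(t{\left(-5 \right)},-27 \right)},-1013 \right)} - 2684399 = -555 - 2684399 = -2684954$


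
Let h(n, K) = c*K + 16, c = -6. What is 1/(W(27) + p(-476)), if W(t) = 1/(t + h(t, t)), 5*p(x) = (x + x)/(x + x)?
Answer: 595/114 ≈ 5.2193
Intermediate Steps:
h(n, K) = 16 - 6*K (h(n, K) = -6*K + 16 = 16 - 6*K)
p(x) = ⅕ (p(x) = ((x + x)/(x + x))/5 = ((2*x)/((2*x)))/5 = ((2*x)*(1/(2*x)))/5 = (⅕)*1 = ⅕)
W(t) = 1/(16 - 5*t) (W(t) = 1/(t + (16 - 6*t)) = 1/(16 - 5*t))
1/(W(27) + p(-476)) = 1/(1/(16 - 5*27) + ⅕) = 1/(1/(16 - 135) + ⅕) = 1/(1/(-119) + ⅕) = 1/(-1/119 + ⅕) = 1/(114/595) = 595/114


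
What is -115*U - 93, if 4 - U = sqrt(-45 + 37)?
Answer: -553 + 230*I*sqrt(2) ≈ -553.0 + 325.27*I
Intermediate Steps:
U = 4 - 2*I*sqrt(2) (U = 4 - sqrt(-45 + 37) = 4 - sqrt(-8) = 4 - 2*I*sqrt(2) ≈ 4.0 - 2.8284*I)
-115*U - 93 = -115*(4 - 2*I*sqrt(2)) - 93 = (-460 + 230*I*sqrt(2)) - 93 = -553 + 230*I*sqrt(2)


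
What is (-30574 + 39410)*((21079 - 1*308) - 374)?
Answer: 180227892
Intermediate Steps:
(-30574 + 39410)*((21079 - 1*308) - 374) = 8836*((21079 - 308) - 374) = 8836*(20771 - 374) = 8836*20397 = 180227892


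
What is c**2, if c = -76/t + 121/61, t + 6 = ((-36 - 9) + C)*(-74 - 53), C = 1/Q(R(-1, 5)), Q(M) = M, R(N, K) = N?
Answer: 30758144400/7920822001 ≈ 3.8832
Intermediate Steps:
C = -1 (C = 1/(-1) = -1)
t = 5836 (t = -6 + ((-36 - 9) - 1)*(-74 - 53) = -6 + (-45 - 1)*(-127) = -6 - 46*(-127) = -6 + 5842 = 5836)
c = 175380/88999 (c = -76/5836 + 121/61 = -76*1/5836 + 121*(1/61) = -19/1459 + 121/61 = 175380/88999 ≈ 1.9706)
c**2 = (175380/88999)**2 = 30758144400/7920822001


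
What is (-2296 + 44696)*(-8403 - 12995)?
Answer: -907275200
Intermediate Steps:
(-2296 + 44696)*(-8403 - 12995) = 42400*(-21398) = -907275200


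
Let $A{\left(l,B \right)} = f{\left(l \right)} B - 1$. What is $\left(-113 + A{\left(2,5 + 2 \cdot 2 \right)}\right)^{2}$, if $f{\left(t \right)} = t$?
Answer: $9216$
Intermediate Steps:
$A{\left(l,B \right)} = -1 + B l$ ($A{\left(l,B \right)} = l B - 1 = B l - 1 = -1 + B l$)
$\left(-113 + A{\left(2,5 + 2 \cdot 2 \right)}\right)^{2} = \left(-113 - \left(1 - \left(5 + 2 \cdot 2\right) 2\right)\right)^{2} = \left(-113 - \left(1 - \left(5 + 4\right) 2\right)\right)^{2} = \left(-113 + \left(-1 + 9 \cdot 2\right)\right)^{2} = \left(-113 + \left(-1 + 18\right)\right)^{2} = \left(-113 + 17\right)^{2} = \left(-96\right)^{2} = 9216$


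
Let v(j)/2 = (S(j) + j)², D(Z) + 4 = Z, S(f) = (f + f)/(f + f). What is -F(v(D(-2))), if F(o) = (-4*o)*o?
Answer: 10000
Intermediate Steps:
S(f) = 1 (S(f) = (2*f)/((2*f)) = (2*f)*(1/(2*f)) = 1)
D(Z) = -4 + Z
v(j) = 2*(1 + j)²
F(o) = -4*o²
-F(v(D(-2))) = -(-4)*(2*(1 + (-4 - 2))²)² = -(-4)*(2*(1 - 6)²)² = -(-4)*(2*(-5)²)² = -(-4)*(2*25)² = -(-4)*50² = -(-4)*2500 = -1*(-10000) = 10000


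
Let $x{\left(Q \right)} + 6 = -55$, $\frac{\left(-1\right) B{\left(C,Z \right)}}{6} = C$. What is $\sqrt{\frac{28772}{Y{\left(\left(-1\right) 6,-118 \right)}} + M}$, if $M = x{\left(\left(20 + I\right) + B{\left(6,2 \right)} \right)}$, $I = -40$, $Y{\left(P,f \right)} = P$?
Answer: $\frac{i \sqrt{43707}}{3} \approx 69.687 i$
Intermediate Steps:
$B{\left(C,Z \right)} = - 6 C$
$x{\left(Q \right)} = -61$ ($x{\left(Q \right)} = -6 - 55 = -61$)
$M = -61$
$\sqrt{\frac{28772}{Y{\left(\left(-1\right) 6,-118 \right)}} + M} = \sqrt{\frac{28772}{\left(-1\right) 6} - 61} = \sqrt{\frac{28772}{-6} - 61} = \sqrt{28772 \left(- \frac{1}{6}\right) - 61} = \sqrt{- \frac{14386}{3} - 61} = \sqrt{- \frac{14569}{3}} = \frac{i \sqrt{43707}}{3}$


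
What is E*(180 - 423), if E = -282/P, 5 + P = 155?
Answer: 11421/25 ≈ 456.84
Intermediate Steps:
P = 150 (P = -5 + 155 = 150)
E = -47/25 (E = -282/150 = -282*1/150 = -47/25 ≈ -1.8800)
E*(180 - 423) = -47*(180 - 423)/25 = -47/25*(-243) = 11421/25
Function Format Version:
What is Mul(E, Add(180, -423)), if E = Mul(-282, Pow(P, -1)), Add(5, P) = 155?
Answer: Rational(11421, 25) ≈ 456.84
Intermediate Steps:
P = 150 (P = Add(-5, 155) = 150)
E = Rational(-47, 25) (E = Mul(-282, Pow(150, -1)) = Mul(-282, Rational(1, 150)) = Rational(-47, 25) ≈ -1.8800)
Mul(E, Add(180, -423)) = Mul(Rational(-47, 25), Add(180, -423)) = Mul(Rational(-47, 25), -243) = Rational(11421, 25)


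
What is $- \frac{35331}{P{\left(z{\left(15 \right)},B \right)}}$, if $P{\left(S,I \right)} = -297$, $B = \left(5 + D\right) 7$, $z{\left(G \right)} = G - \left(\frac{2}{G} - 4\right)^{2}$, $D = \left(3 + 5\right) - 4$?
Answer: $\frac{11777}{99} \approx 118.96$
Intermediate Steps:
$D = 4$ ($D = 8 - 4 = 4$)
$z{\left(G \right)} = G - \left(-4 + \frac{2}{G}\right)^{2}$
$B = 63$ ($B = \left(5 + 4\right) 7 = 9 \cdot 7 = 63$)
$- \frac{35331}{P{\left(z{\left(15 \right)},B \right)}} = - \frac{35331}{-297} = \left(-35331\right) \left(- \frac{1}{297}\right) = \frac{11777}{99}$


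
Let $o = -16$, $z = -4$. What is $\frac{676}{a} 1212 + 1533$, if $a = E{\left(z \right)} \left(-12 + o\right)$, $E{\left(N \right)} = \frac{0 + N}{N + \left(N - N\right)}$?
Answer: $- \frac{194097}{7} \approx -27728.0$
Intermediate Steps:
$E{\left(N \right)} = 1$ ($E{\left(N \right)} = \frac{N}{N + 0} = \frac{N}{N} = 1$)
$a = -28$ ($a = 1 \left(-12 - 16\right) = 1 \left(-28\right) = -28$)
$\frac{676}{a} 1212 + 1533 = \frac{676}{-28} \cdot 1212 + 1533 = 676 \left(- \frac{1}{28}\right) 1212 + 1533 = \left(- \frac{169}{7}\right) 1212 + 1533 = - \frac{204828}{7} + 1533 = - \frac{194097}{7}$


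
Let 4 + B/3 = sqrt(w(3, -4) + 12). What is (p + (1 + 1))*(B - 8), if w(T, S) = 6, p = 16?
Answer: -360 + 162*sqrt(2) ≈ -130.90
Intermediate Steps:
B = -12 + 9*sqrt(2) (B = -12 + 3*sqrt(6 + 12) = -12 + 3*sqrt(18) = -12 + 3*(3*sqrt(2)) = -12 + 9*sqrt(2) ≈ 0.72792)
(p + (1 + 1))*(B - 8) = (16 + (1 + 1))*((-12 + 9*sqrt(2)) - 8) = (16 + 2)*(-20 + 9*sqrt(2)) = 18*(-20 + 9*sqrt(2)) = -360 + 162*sqrt(2)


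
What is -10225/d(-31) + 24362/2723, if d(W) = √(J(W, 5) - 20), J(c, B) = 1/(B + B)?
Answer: 24362/2723 + 10225*I*√1990/199 ≈ 8.9467 + 2292.1*I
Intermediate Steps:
J(c, B) = 1/(2*B)
d(W) = I*√1990/10 (d(W) = √((½)/5 - 20) = √((½)*(⅕) - 20) = √(⅒ - 20) = √(-199/10) = I*√1990/10)
-10225/d(-31) + 24362/2723 = -10225*(-I*√1990/199) + 24362/2723 = -(-10225)*I*√1990/199 + 24362*(1/2723) = 10225*I*√1990/199 + 24362/2723 = 24362/2723 + 10225*I*√1990/199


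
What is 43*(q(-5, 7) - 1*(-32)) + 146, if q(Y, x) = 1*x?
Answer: 1823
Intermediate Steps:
q(Y, x) = x
43*(q(-5, 7) - 1*(-32)) + 146 = 43*(7 - 1*(-32)) + 146 = 43*(7 + 32) + 146 = 43*39 + 146 = 1677 + 146 = 1823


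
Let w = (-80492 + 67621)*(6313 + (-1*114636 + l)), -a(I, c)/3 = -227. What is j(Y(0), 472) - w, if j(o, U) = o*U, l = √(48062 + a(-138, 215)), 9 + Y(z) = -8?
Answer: -1394233357 + 12871*√48743 ≈ -1.3914e+9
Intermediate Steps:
a(I, c) = 681 (a(I, c) = -3*(-227) = 681)
Y(z) = -17 (Y(z) = -9 - 8 = -17)
l = √48743 (l = √(48062 + 681) = √48743 ≈ 220.78)
j(o, U) = U*o
w = 1394225333 - 12871*√48743 (w = (-80492 + 67621)*(6313 + (-1*114636 + √48743)) = -12871*(6313 + (-114636 + √48743)) = -12871*(-108323 + √48743) = 1394225333 - 12871*√48743 ≈ 1.3914e+9)
j(Y(0), 472) - w = 472*(-17) - (1394225333 - 12871*√48743) = -8024 + (-1394225333 + 12871*√48743) = -1394233357 + 12871*√48743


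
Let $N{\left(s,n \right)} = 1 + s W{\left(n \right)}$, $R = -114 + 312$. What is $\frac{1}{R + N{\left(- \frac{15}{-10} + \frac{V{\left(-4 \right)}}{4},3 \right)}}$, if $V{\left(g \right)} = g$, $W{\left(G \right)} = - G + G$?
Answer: $\frac{1}{199} \approx 0.0050251$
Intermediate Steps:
$W{\left(G \right)} = 0$
$R = 198$
$N{\left(s,n \right)} = 1$ ($N{\left(s,n \right)} = 1 + s 0 = 1 + 0 = 1$)
$\frac{1}{R + N{\left(- \frac{15}{-10} + \frac{V{\left(-4 \right)}}{4},3 \right)}} = \frac{1}{198 + 1} = \frac{1}{199}$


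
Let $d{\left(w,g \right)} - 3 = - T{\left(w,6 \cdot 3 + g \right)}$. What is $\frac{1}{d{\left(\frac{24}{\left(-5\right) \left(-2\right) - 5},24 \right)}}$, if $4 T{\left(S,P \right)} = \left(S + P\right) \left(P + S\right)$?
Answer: $- \frac{25}{13614} \approx -0.0018363$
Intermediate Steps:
$T{\left(S,P \right)} = \frac{\left(P + S\right)^{2}}{4}$ ($T{\left(S,P \right)} = \frac{\left(S + P\right) \left(P + S\right)}{4} = \frac{\left(P + S\right) \left(P + S\right)}{4} = \frac{\left(P + S\right)^{2}}{4}$)
$d{\left(w,g \right)} = 3 - \frac{\left(18 + g + w\right)^{2}}{4}$ ($d{\left(w,g \right)} = 3 - \frac{\left(\left(6 \cdot 3 + g\right) + w\right)^{2}}{4} = 3 - \frac{\left(\left(18 + g\right) + w\right)^{2}}{4} = 3 - \frac{\left(18 + g + w\right)^{2}}{4}$)
$\frac{1}{d{\left(\frac{24}{\left(-5\right) \left(-2\right) - 5},24 \right)}} = \frac{1}{3 - \frac{\left(18 + 24 + \frac{24}{\left(-5\right) \left(-2\right) - 5}\right)^{2}}{4}} = \frac{1}{3 - \frac{\left(18 + 24 + \frac{24}{10 - 5}\right)^{2}}{4}} = \frac{1}{3 - \frac{\left(18 + 24 + \frac{24}{5}\right)^{2}}{4}} = \frac{1}{3 - \frac{\left(\frac{234}{5}\right)^{2}}{4}} = \frac{1}{3 - \frac{13689}{25}} = \frac{1}{- \frac{13614}{25}} = - \frac{25}{13614}$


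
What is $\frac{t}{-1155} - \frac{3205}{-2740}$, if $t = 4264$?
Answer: $- \frac{1596317}{632940} \approx -2.5221$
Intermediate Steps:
$\frac{t}{-1155} - \frac{3205}{-2740} = \frac{4264}{-1155} - \frac{3205}{-2740} = 4264 \left(- \frac{1}{1155}\right) - - \frac{641}{548} = - \frac{4264}{1155} + \frac{641}{548} = - \frac{1596317}{632940}$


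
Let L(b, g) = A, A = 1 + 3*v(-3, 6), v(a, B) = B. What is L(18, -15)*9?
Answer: 171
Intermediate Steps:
A = 19 (A = 1 + 3*6 = 1 + 18 = 19)
L(b, g) = 19
L(18, -15)*9 = 19*9 = 171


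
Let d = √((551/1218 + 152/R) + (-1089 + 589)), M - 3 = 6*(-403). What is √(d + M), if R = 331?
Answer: √(-466736433660 + 13902*I*√96456621954)/13902 ≈ 0.2273 + 49.143*I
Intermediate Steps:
M = -2415 (M = 3 + 6*(-403) = 3 - 2418 = -2415)
d = I*√96456621954/13902 (d = √((551/1218 + 152/331) + (-1089 + 589)) = √((551*(1/1218) + 152*(1/331)) - 500) = √((19/42 + 152/331) - 500) = √(12673/13902 - 500) = √(-6938327/13902) = I*√96456621954/13902 ≈ 22.34*I)
√(d + M) = √(I*√96456621954/13902 - 2415) = √(-2415 + I*√96456621954/13902)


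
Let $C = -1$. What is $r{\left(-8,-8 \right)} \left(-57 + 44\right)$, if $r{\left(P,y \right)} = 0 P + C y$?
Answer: $-104$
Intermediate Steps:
$r{\left(P,y \right)} = - y$ ($r{\left(P,y \right)} = 0 P - y = 0 - y = - y$)
$r{\left(-8,-8 \right)} \left(-57 + 44\right) = \left(-1\right) \left(-8\right) \left(-57 + 44\right) = 8 \left(-13\right) = -104$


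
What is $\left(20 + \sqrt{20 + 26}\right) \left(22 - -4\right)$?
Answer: $520 + 26 \sqrt{46} \approx 696.34$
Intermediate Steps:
$\left(20 + \sqrt{20 + 26}\right) \left(22 - -4\right) = \left(20 + \sqrt{46}\right) \left(22 + 4\right) = \left(20 + \sqrt{46}\right) 26 = 520 + 26 \sqrt{46}$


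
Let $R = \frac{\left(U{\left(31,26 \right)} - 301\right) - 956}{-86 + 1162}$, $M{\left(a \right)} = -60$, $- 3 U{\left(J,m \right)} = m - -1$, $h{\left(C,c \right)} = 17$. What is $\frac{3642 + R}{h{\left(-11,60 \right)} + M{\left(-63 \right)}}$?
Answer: $- \frac{1958763}{23134} \approx -84.67$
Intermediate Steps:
$U{\left(J,m \right)} = - \frac{1}{3} - \frac{m}{3}$ ($U{\left(J,m \right)} = - \frac{m - -1}{3} = - \frac{m + 1}{3} = - \frac{1 + m}{3} = - \frac{1}{3} - \frac{m}{3}$)
$R = - \frac{633}{538}$ ($R = \frac{\left(\left(- \frac{1}{3} - \frac{26}{3}\right) - 301\right) - 956}{-86 + 1162} = \frac{\left(\left(- \frac{1}{3} - \frac{26}{3}\right) - 301\right) - 956}{1076} = \left(\left(-9 - 301\right) - 956\right) \frac{1}{1076} = \left(-310 - 956\right) \frac{1}{1076} = \left(-1266\right) \frac{1}{1076} = - \frac{633}{538} \approx -1.1766$)
$\frac{3642 + R}{h{\left(-11,60 \right)} + M{\left(-63 \right)}} = \frac{3642 - \frac{633}{538}}{17 - 60} = \frac{1958763}{538 \left(-43\right)} = \frac{1958763}{538} \left(- \frac{1}{43}\right) = - \frac{1958763}{23134}$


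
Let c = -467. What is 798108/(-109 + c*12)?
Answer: -798108/5713 ≈ -139.70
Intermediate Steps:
798108/(-109 + c*12) = 798108/(-109 - 467*12) = 798108/(-109 - 5604) = 798108/(-5713) = 798108*(-1/5713) = -798108/5713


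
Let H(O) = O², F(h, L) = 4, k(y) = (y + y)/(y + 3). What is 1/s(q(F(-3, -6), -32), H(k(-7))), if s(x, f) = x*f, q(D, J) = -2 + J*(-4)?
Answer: 2/3087 ≈ 0.00064788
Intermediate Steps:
k(y) = 2*y/(3 + y) (k(y) = (2*y)/(3 + y) = 2*y/(3 + y))
q(D, J) = -2 - 4*J
s(x, f) = f*x
1/s(q(F(-3, -6), -32), H(k(-7))) = 1/((2*(-7)/(3 - 7))²*(-2 - 4*(-32))) = 1/((2*(-7)/(-4))²*(-2 + 128)) = 1/((2*(-7)*(-¼))²*126) = 1/((7/2)²*126) = 1/((49/4)*126) = 1/(3087/2) = 2/3087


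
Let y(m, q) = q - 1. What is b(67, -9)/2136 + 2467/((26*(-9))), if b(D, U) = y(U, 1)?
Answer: -2467/234 ≈ -10.543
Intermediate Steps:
y(m, q) = -1 + q
b(D, U) = 0 (b(D, U) = -1 + 1 = 0)
b(67, -9)/2136 + 2467/((26*(-9))) = 0/2136 + 2467/((26*(-9))) = 0*(1/2136) + 2467/(-234) = 0 + 2467*(-1/234) = 0 - 2467/234 = -2467/234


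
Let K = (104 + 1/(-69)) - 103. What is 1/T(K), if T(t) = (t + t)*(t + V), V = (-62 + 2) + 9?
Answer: -4761/469336 ≈ -0.010144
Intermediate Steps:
V = -51 (V = -60 + 9 = -51)
K = 68/69 (K = (104 - 1/69) - 103 = 7175/69 - 103 = 68/69 ≈ 0.98551)
T(t) = 2*t*(-51 + t) (T(t) = (t + t)*(t - 51) = (2*t)*(-51 + t) = 2*t*(-51 + t))
1/T(K) = 1/(2*(68/69)*(-51 + 68/69)) = 1/(2*(68/69)*(-3451/69)) = 1/(-469336/4761) = -4761/469336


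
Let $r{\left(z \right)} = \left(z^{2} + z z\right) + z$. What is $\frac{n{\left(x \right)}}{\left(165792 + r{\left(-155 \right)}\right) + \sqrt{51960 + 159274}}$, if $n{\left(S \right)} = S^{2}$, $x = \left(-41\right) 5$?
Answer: $\frac{1796039235}{9132384547} - \frac{8405 \sqrt{211234}}{9132384547} \approx 0.19624$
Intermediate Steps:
$x = -205$
$r{\left(z \right)} = z + 2 z^{2}$ ($r{\left(z \right)} = \left(z^{2} + z^{2}\right) + z = 2 z^{2} + z = z + 2 z^{2}$)
$\frac{n{\left(x \right)}}{\left(165792 + r{\left(-155 \right)}\right) + \sqrt{51960 + 159274}} = \frac{\left(-205\right)^{2}}{\left(165792 - 155 \left(1 + 2 \left(-155\right)\right)\right) + \sqrt{51960 + 159274}} = \frac{42025}{\left(165792 - 155 \left(1 - 310\right)\right) + \sqrt{211234}} = \frac{42025}{\left(165792 - -47895\right) + \sqrt{211234}} = \frac{42025}{\left(165792 + 47895\right) + \sqrt{211234}} = \frac{42025}{213687 + \sqrt{211234}}$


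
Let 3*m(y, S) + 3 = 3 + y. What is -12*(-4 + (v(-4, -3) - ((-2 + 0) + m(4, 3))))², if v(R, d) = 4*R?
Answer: -13456/3 ≈ -4485.3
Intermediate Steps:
m(y, S) = y/3 (m(y, S) = -1 + (3 + y)/3 = -1 + (1 + y/3) = y/3)
-12*(-4 + (v(-4, -3) - ((-2 + 0) + m(4, 3))))² = -12*(-4 + (4*(-4) - ((-2 + 0) + (⅓)*4)))² = -12*(-4 + (-16 - (-2 + 4/3)))² = -12*(-4 + (-16 - 1*(-⅔)))² = -12*(-4 + (-16 + ⅔))² = -12*(-4 - 46/3)² = -12*(-58/3)² = -12*3364/9 = -13456/3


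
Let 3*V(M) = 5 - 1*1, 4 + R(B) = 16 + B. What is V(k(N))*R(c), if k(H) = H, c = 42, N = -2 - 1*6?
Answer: 72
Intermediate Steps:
N = -8 (N = -2 - 6 = -8)
R(B) = 12 + B (R(B) = -4 + (16 + B) = 12 + B)
V(M) = 4/3 (V(M) = (5 - 1*1)/3 = (5 - 1)/3 = (⅓)*4 = 4/3)
V(k(N))*R(c) = 4*(12 + 42)/3 = (4/3)*54 = 72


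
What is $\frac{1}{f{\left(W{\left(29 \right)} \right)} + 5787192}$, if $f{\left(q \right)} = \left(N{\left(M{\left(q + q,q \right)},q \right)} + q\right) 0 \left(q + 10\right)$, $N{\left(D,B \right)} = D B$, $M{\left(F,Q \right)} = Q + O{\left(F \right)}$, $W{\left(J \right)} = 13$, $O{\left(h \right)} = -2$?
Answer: $\frac{1}{5787192} \approx 1.728 \cdot 10^{-7}$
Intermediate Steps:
$M{\left(F,Q \right)} = -2 + Q$ ($M{\left(F,Q \right)} = Q - 2 = -2 + Q$)
$N{\left(D,B \right)} = B D$
$f{\left(q \right)} = 0$ ($f{\left(q \right)} = \left(q \left(-2 + q\right) + q\right) 0 \left(q + 10\right) = \left(q + q \left(-2 + q\right)\right) 0 \left(10 + q\right) = \left(q + q \left(-2 + q\right)\right) 0 = 0$)
$\frac{1}{f{\left(W{\left(29 \right)} \right)} + 5787192} = \frac{1}{0 + 5787192} = \frac{1}{5787192}$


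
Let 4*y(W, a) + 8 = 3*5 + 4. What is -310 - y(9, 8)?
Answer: -1251/4 ≈ -312.75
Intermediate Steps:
y(W, a) = 11/4 (y(W, a) = -2 + (3*5 + 4)/4 = -2 + (15 + 4)/4 = -2 + (¼)*19 = -2 + 19/4 = 11/4)
-310 - y(9, 8) = -310 - 1*11/4 = -310 - 11/4 = -1251/4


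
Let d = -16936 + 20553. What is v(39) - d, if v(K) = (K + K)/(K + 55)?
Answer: -169960/47 ≈ -3616.2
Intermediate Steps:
v(K) = 2*K/(55 + K) (v(K) = (2*K)/(55 + K) = 2*K/(55 + K))
d = 3617
v(39) - d = 2*39/(55 + 39) - 1*3617 = 2*39/94 - 3617 = 2*39*(1/94) - 3617 = 39/47 - 3617 = -169960/47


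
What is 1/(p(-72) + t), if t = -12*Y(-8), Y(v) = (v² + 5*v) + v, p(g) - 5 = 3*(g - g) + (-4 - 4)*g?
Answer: 1/389 ≈ 0.0025707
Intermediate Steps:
p(g) = 5 - 8*g (p(g) = 5 + (3*(g - g) + (-4 - 4)*g) = 5 + (3*0 - 8*g) = 5 + (0 - 8*g) = 5 - 8*g)
Y(v) = v² + 6*v
t = -192 (t = -(-96)*(6 - 8) = -(-96)*(-2) = -12*16 = -192)
1/(p(-72) + t) = 1/((5 - 8*(-72)) - 192) = 1/((5 + 576) - 192) = 1/(581 - 192) = 1/389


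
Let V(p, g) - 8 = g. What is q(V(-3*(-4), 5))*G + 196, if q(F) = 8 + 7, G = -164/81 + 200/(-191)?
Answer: 773152/5157 ≈ 149.92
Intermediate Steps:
V(p, g) = 8 + g
G = -47524/15471 (G = -164*1/81 + 200*(-1/191) = -164/81 - 200/191 = -47524/15471 ≈ -3.0718)
q(F) = 15
q(V(-3*(-4), 5))*G + 196 = 15*(-47524/15471) + 196 = -237620/5157 + 196 = 773152/5157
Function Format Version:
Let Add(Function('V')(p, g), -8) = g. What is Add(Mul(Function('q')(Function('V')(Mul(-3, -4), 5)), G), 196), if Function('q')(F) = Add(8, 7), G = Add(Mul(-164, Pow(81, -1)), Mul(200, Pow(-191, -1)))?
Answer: Rational(773152, 5157) ≈ 149.92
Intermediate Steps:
Function('V')(p, g) = Add(8, g)
G = Rational(-47524, 15471) (G = Add(Mul(-164, Rational(1, 81)), Mul(200, Rational(-1, 191))) = Add(Rational(-164, 81), Rational(-200, 191)) = Rational(-47524, 15471) ≈ -3.0718)
Function('q')(F) = 15
Add(Mul(Function('q')(Function('V')(Mul(-3, -4), 5)), G), 196) = Add(Mul(15, Rational(-47524, 15471)), 196) = Add(Rational(-237620, 5157), 196) = Rational(773152, 5157)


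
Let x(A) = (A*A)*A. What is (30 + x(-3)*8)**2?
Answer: 34596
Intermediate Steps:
x(A) = A**3 (x(A) = A**2*A = A**3)
(30 + x(-3)*8)**2 = (30 + (-3)**3*8)**2 = (30 - 27*8)**2 = (30 - 216)**2 = (-186)**2 = 34596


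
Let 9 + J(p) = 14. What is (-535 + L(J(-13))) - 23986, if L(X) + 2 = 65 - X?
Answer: -24463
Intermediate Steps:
J(p) = 5 (J(p) = -9 + 14 = 5)
L(X) = 63 - X (L(X) = -2 + (65 - X) = 63 - X)
(-535 + L(J(-13))) - 23986 = (-535 + (63 - 1*5)) - 23986 = (-535 + (63 - 5)) - 23986 = (-535 + 58) - 23986 = -477 - 23986 = -24463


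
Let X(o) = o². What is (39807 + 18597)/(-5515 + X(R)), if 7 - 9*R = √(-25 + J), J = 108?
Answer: -2112660916092/199436359621 + 66230136*√83/199436359621 ≈ -10.590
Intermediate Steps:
R = 7/9 - √83/9 (R = 7/9 - √(-25 + 108)/9 = 7/9 - √83/9 ≈ -0.23449)
(39807 + 18597)/(-5515 + X(R)) = (39807 + 18597)/(-5515 + (7/9 - √83/9)²) = 58404/(-5515 + (7/9 - √83/9)²)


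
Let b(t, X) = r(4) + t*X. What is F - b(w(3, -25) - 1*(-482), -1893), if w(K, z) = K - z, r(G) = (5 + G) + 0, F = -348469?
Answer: 616952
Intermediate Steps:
r(G) = 5 + G
b(t, X) = 9 + X*t (b(t, X) = (5 + 4) + t*X = 9 + X*t)
F - b(w(3, -25) - 1*(-482), -1893) = -348469 - (9 - 1893*((3 - 1*(-25)) - 1*(-482))) = -348469 - (9 - 1893*((3 + 25) + 482)) = -348469 - (9 - 1893*(28 + 482)) = -348469 - (9 - 1893*510) = -348469 - (9 - 965430) = -348469 - 1*(-965421) = -348469 + 965421 = 616952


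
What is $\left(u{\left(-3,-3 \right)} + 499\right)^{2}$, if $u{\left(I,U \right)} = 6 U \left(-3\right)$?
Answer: $305809$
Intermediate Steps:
$u{\left(I,U \right)} = - 18 U$
$\left(u{\left(-3,-3 \right)} + 499\right)^{2} = \left(\left(-18\right) \left(-3\right) + 499\right)^{2} = \left(54 + 499\right)^{2} = 553^{2} = 305809$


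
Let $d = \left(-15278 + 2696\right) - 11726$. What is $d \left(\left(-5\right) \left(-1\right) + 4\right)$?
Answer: $-218772$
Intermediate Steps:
$d = -24308$ ($d = -12582 - 11726 = -24308$)
$d \left(\left(-5\right) \left(-1\right) + 4\right) = - 24308 \left(\left(-5\right) \left(-1\right) + 4\right) = - 24308 \left(5 + 4\right) = \left(-24308\right) 9 = -218772$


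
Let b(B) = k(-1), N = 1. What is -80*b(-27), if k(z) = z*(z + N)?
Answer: 0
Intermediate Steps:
k(z) = z*(1 + z) (k(z) = z*(z + 1) = z*(1 + z))
b(B) = 0 (b(B) = -(1 - 1) = -1*0 = 0)
-80*b(-27) = -80*0 = 0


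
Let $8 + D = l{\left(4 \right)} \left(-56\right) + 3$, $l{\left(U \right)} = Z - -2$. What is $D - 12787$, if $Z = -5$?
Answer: $-12624$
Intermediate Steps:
$l{\left(U \right)} = -3$ ($l{\left(U \right)} = -5 - -2 = -5 + 2 = -3$)
$D = 163$ ($D = -8 + \left(\left(-3\right) \left(-56\right) + 3\right) = -8 + \left(168 + 3\right) = -8 + 171 = 163$)
$D - 12787 = 163 - 12787 = -12624$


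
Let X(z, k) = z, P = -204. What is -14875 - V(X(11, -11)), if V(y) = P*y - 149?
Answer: -12482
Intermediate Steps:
V(y) = -149 - 204*y (V(y) = -204*y - 149 = -149 - 204*y)
-14875 - V(X(11, -11)) = -14875 - (-149 - 204*11) = -14875 - (-149 - 2244) = -14875 - 1*(-2393) = -14875 + 2393 = -12482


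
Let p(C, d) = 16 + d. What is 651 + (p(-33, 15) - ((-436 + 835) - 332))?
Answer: 615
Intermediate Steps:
651 + (p(-33, 15) - ((-436 + 835) - 332)) = 651 + ((16 + 15) - ((-436 + 835) - 332)) = 651 + (31 - (399 - 332)) = 651 + (31 - 1*67) = 651 + (31 - 67) = 651 - 36 = 615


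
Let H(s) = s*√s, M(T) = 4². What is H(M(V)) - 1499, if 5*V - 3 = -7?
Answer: -1435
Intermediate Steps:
V = -⅘ (V = ⅗ + (⅕)*(-7) = ⅗ - 7/5 = -⅘ ≈ -0.80000)
M(T) = 16
H(s) = s^(3/2)
H(M(V)) - 1499 = 16^(3/2) - 1499 = 64 - 1499 = -1435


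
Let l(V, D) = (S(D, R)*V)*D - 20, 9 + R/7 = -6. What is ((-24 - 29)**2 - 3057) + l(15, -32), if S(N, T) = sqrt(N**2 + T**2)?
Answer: -268 - 480*sqrt(12049) ≈ -52957.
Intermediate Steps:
R = -105 (R = -63 + 7*(-6) = -63 - 42 = -105)
l(V, D) = -20 + D*V*sqrt(11025 + D**2) (l(V, D) = (sqrt(D**2 + (-105)**2)*V)*D - 20 = (sqrt(D**2 + 11025)*V)*D - 20 = (sqrt(11025 + D**2)*V)*D - 20 = (V*sqrt(11025 + D**2))*D - 20 = D*V*sqrt(11025 + D**2) - 20 = -20 + D*V*sqrt(11025 + D**2))
((-24 - 29)**2 - 3057) + l(15, -32) = ((-24 - 29)**2 - 3057) + (-20 - 32*15*sqrt(11025 + (-32)**2)) = ((-53)**2 - 3057) + (-20 - 32*15*sqrt(11025 + 1024)) = (2809 - 3057) + (-20 - 32*15*sqrt(12049)) = -248 + (-20 - 480*sqrt(12049)) = -268 - 480*sqrt(12049)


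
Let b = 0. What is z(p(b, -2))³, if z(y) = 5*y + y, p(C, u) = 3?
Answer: 5832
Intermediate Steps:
z(y) = 6*y
z(p(b, -2))³ = (6*3)³ = 18³ = 5832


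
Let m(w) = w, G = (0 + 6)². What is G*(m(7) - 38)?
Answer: -1116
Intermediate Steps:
G = 36 (G = 6² = 36)
G*(m(7) - 38) = 36*(7 - 38) = 36*(-31) = -1116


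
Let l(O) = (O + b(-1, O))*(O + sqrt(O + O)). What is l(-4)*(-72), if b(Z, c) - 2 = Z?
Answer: -864 + 432*I*sqrt(2) ≈ -864.0 + 610.94*I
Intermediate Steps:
b(Z, c) = 2 + Z
l(O) = (1 + O)*(O + sqrt(2)*sqrt(O)) (l(O) = (O + (2 - 1))*(O + sqrt(O + O)) = (O + 1)*(O + sqrt(2*O)) = (1 + O)*(O + sqrt(2)*sqrt(O)))
l(-4)*(-72) = (-4 + (-4)**2 + sqrt(2)*sqrt(-4) + sqrt(2)*(-4)**(3/2))*(-72) = (-4 + 16 + sqrt(2)*(2*I) + sqrt(2)*(-8*I))*(-72) = (-4 + 16 + 2*I*sqrt(2) - 8*I*sqrt(2))*(-72) = (12 - 6*I*sqrt(2))*(-72) = -864 + 432*I*sqrt(2)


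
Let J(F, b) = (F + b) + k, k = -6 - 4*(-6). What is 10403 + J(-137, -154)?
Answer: 10130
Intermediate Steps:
k = 18 (k = -6 + 24 = 18)
J(F, b) = 18 + F + b (J(F, b) = (F + b) + 18 = 18 + F + b)
10403 + J(-137, -154) = 10403 + (18 - 137 - 154) = 10403 - 273 = 10130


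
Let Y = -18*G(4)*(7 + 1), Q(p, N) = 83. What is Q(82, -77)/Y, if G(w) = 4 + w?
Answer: -83/1152 ≈ -0.072049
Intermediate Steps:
Y = -1152 (Y = -18*(4 + 4)*(7 + 1) = -144*8 = -18*64 = -1152)
Q(82, -77)/Y = 83/(-1152) = 83*(-1/1152) = -83/1152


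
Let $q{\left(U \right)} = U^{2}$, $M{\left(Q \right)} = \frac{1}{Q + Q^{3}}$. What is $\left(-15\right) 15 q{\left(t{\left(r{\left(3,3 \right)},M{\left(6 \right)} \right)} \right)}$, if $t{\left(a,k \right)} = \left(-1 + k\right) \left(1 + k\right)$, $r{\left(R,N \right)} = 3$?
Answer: $- \frac{60720352225}{269879184} \approx -224.99$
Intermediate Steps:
$t{\left(a,k \right)} = \left(1 + k\right) \left(-1 + k\right)$
$\left(-15\right) 15 q{\left(t{\left(r{\left(3,3 \right)},M{\left(6 \right)} \right)} \right)} = \left(-15\right) 15 \left(-1 + \left(\frac{1}{6 + 6^{3}}\right)^{2}\right)^{2} = - 225 \left(-1 + \left(\frac{1}{6 + 216}\right)^{2}\right)^{2} = - 225 \left(-1 + \left(\frac{1}{222}\right)^{2}\right)^{2} = - 225 \left(-1 + \frac{1}{49284}\right)^{2} = - 225 \left(- \frac{49283}{49284}\right)^{2} = \left(-225\right) \frac{2428814089}{2428912656} = - \frac{60720352225}{269879184}$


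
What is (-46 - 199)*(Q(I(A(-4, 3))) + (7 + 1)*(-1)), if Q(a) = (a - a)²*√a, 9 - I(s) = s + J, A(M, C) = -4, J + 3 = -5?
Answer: 1960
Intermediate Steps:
J = -8 (J = -3 - 5 = -8)
I(s) = 17 - s (I(s) = 9 - (s - 8) = 9 - (-8 + s) = 9 + (8 - s) = 17 - s)
Q(a) = 0 (Q(a) = 0²*√a = 0*√a = 0)
(-46 - 199)*(Q(I(A(-4, 3))) + (7 + 1)*(-1)) = (-46 - 199)*(0 + (7 + 1)*(-1)) = -245*(0 + 8*(-1)) = -245*(0 - 8) = -245*(-8) = 1960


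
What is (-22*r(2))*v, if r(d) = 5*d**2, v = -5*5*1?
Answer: 11000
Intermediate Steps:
v = -25 (v = -25*1 = -25)
(-22*r(2))*v = -110*2**2*(-25) = -110*4*(-25) = -22*20*(-25) = -440*(-25) = 11000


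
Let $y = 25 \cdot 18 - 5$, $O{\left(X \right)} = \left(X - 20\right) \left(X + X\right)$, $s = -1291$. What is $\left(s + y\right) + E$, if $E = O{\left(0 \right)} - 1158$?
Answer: $-2004$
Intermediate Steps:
$O{\left(X \right)} = 2 X \left(-20 + X\right)$ ($O{\left(X \right)} = \left(-20 + X\right) 2 X = 2 X \left(-20 + X\right)$)
$y = 445$ ($y = 450 - 5 = 445$)
$E = -1158$ ($E = 2 \cdot 0 \left(-20 + 0\right) - 1158 = 2 \cdot 0 \left(-20\right) - 1158 = 0 - 1158 = -1158$)
$\left(s + y\right) + E = \left(-1291 + 445\right) - 1158 = -846 - 1158 = -2004$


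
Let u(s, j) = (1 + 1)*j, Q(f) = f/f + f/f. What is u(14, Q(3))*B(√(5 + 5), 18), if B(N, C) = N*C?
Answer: 72*√10 ≈ 227.68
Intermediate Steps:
Q(f) = 2 (Q(f) = 1 + 1 = 2)
u(s, j) = 2*j
B(N, C) = C*N
u(14, Q(3))*B(√(5 + 5), 18) = (2*2)*(18*√(5 + 5)) = 4*(18*√10) = 72*√10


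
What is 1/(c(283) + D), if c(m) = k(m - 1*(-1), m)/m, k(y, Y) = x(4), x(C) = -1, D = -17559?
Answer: -283/4969198 ≈ -5.6951e-5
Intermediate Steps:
k(y, Y) = -1
c(m) = -1/m
1/(c(283) + D) = 1/(-1/283 - 17559) = 1/(-4969198/283) = -283/4969198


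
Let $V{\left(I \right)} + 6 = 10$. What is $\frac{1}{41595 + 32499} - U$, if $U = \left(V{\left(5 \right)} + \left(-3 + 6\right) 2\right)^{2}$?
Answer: $- \frac{7409399}{74094} \approx -100.0$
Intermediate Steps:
$V{\left(I \right)} = 4$ ($V{\left(I \right)} = -6 + 10 = 4$)
$U = 100$ ($U = \left(4 + \left(-3 + 6\right) 2\right)^{2} = \left(4 + 3 \cdot 2\right)^{2} = \left(4 + 6\right)^{2} = 10^{2} = 100$)
$\frac{1}{41595 + 32499} - U = \frac{1}{41595 + 32499} - 100 = \frac{1}{74094} - 100 = - \frac{7409399}{74094}$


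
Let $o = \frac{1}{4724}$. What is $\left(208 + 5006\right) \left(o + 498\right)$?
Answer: $\frac{6133105671}{2362} \approx 2.5966 \cdot 10^{6}$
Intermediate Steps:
$o = \frac{1}{4724} \approx 0.00021168$
$\left(208 + 5006\right) \left(o + 498\right) = \left(208 + 5006\right) \left(\frac{1}{4724} + 498\right) = 5214 \cdot \frac{2352553}{4724} = \frac{6133105671}{2362}$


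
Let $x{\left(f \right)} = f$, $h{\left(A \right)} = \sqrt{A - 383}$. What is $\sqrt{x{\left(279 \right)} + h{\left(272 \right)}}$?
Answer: $\sqrt{279 + i \sqrt{111}} \approx 16.706 + 0.3153 i$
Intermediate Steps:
$h{\left(A \right)} = \sqrt{-383 + A}$
$\sqrt{x{\left(279 \right)} + h{\left(272 \right)}} = \sqrt{279 + \sqrt{-383 + 272}} = \sqrt{279 + \sqrt{-111}} = \sqrt{279 + i \sqrt{111}}$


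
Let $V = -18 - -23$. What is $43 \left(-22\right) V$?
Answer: $-4730$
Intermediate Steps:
$V = 5$ ($V = -18 + 23 = 5$)
$43 \left(-22\right) V = 43 \left(-22\right) 5 = \left(-946\right) 5 = -4730$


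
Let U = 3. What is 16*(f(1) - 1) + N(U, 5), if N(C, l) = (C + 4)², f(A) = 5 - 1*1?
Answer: 97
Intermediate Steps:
f(A) = 4 (f(A) = 5 - 1 = 4)
N(C, l) = (4 + C)²
16*(f(1) - 1) + N(U, 5) = 16*(4 - 1) + (4 + 3)² = 16*3 + 7² = 48 + 49 = 97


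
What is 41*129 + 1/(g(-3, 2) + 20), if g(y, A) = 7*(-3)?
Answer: 5288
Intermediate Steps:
g(y, A) = -21
41*129 + 1/(g(-3, 2) + 20) = 41*129 + 1/(-21 + 20) = 5289 + 1/(-1) = 5289 - 1 = 5288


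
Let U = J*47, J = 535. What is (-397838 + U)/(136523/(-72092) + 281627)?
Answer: -26868183756/20302917161 ≈ -1.3234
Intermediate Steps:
U = 25145 (U = 535*47 = 25145)
(-397838 + U)/(136523/(-72092) + 281627) = (-397838 + 25145)/(136523/(-72092) + 281627) = -372693/(136523*(-1/72092) + 281627) = -372693/(-136523/72092 + 281627) = -372693/20302917161/72092 = -372693*72092/20302917161 = -26868183756/20302917161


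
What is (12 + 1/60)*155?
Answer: 22351/12 ≈ 1862.6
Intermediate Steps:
(12 + 1/60)*155 = (721/60)*155 = 22351/12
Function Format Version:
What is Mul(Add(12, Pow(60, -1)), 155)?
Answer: Rational(22351, 12) ≈ 1862.6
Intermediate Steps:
Mul(Add(12, Pow(60, -1)), 155) = Mul(Add(12, Rational(1, 60)), 155) = Mul(Rational(721, 60), 155) = Rational(22351, 12)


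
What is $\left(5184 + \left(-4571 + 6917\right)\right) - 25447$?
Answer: $-17917$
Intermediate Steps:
$\left(5184 + \left(-4571 + 6917\right)\right) - 25447 = \left(5184 + 2346\right) - 25447 = 7530 - 25447 = -17917$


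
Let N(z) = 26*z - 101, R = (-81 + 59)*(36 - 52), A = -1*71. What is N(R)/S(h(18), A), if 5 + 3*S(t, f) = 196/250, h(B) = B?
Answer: -3394125/527 ≈ -6440.5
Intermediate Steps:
A = -71
S(t, f) = -527/375 (S(t, f) = -5/3 + (196/250)/3 = -5/3 + (196*(1/250))/3 = -5/3 + (⅓)*(98/125) = -5/3 + 98/375 = -527/375)
R = 352 (R = -22*(-16) = 352)
N(z) = -101 + 26*z
N(R)/S(h(18), A) = (-101 + 26*352)/(-527/375) = (-101 + 9152)*(-375/527) = 9051*(-375/527) = -3394125/527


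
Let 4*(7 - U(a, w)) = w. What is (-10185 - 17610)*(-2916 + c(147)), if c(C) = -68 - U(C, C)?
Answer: 328453515/4 ≈ 8.2113e+7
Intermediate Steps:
U(a, w) = 7 - w/4
c(C) = -75 + C/4 (c(C) = -68 - (7 - C/4) = -68 + (-7 + C/4) = -75 + C/4)
(-10185 - 17610)*(-2916 + c(147)) = (-10185 - 17610)*(-2916 + (-75 + (¼)*147)) = -27795*(-2916 + (-75 + 147/4)) = -27795*(-2916 - 153/4) = -27795*(-11817/4) = 328453515/4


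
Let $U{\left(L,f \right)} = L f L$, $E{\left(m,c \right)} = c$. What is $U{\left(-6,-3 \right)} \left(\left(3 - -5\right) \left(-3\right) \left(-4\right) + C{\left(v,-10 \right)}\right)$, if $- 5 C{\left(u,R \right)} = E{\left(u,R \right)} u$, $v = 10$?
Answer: $-12528$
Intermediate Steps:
$U{\left(L,f \right)} = f L^{2}$
$C{\left(u,R \right)} = - \frac{R u}{5}$
$U{\left(-6,-3 \right)} \left(\left(3 - -5\right) \left(-3\right) \left(-4\right) + C{\left(v,-10 \right)}\right) = - 3 \left(-6\right)^{2} \left(\left(3 - -5\right) \left(-3\right) \left(-4\right) - \left(-2\right) 10\right) = \left(-3\right) 36 \left(\left(3 + 5\right) \left(-3\right) \left(-4\right) + 20\right) = - 108 \left(8 \left(-3\right) \left(-4\right) + 20\right) = - 108 \left(\left(-24\right) \left(-4\right) + 20\right) = - 108 \left(96 + 20\right) = \left(-108\right) 116 = -12528$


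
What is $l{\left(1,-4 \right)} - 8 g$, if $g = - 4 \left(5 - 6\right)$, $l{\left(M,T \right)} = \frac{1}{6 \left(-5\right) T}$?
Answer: $- \frac{3839}{120} \approx -31.992$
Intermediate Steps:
$l{\left(M,T \right)} = - \frac{1}{30 T}$ ($l{\left(M,T \right)} = \frac{1}{\left(-30\right) T} = - \frac{1}{30 T}$)
$g = 4$ ($g = - 4 \left(5 - 6\right) = \left(-4\right) \left(-1\right) = 4$)
$l{\left(1,-4 \right)} - 8 g = - \frac{1}{30 \left(-4\right)} - 32 = \left(- \frac{1}{30}\right) \left(- \frac{1}{4}\right) - 32 = \frac{1}{120} - 32 = - \frac{3839}{120}$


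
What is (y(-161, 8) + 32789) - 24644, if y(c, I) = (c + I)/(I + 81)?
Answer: 724752/89 ≈ 8143.3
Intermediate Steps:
y(c, I) = (I + c)/(81 + I)
(y(-161, 8) + 32789) - 24644 = ((8 - 161)/(81 + 8) + 32789) - 24644 = (-153/89 + 32789) - 24644 = 2918068/89 - 24644 = 724752/89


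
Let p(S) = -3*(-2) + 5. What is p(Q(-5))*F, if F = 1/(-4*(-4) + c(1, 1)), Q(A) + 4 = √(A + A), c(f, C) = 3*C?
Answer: 11/19 ≈ 0.57895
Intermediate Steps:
Q(A) = -4 + √2*√A (Q(A) = -4 + √(A + A) = -4 + √(2*A) = -4 + √2*√A)
p(S) = 11 (p(S) = 6 + 5 = 11)
F = 1/19 (F = 1/(-4*(-4) + 3*1) = 1/(16 + 3) = 1/19 ≈ 0.052632)
p(Q(-5))*F = 11*(1/19) = 11/19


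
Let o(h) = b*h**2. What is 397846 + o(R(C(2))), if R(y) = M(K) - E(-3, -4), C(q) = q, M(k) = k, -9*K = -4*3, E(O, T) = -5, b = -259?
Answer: 3487115/9 ≈ 3.8746e+5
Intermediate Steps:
K = 4/3 (K = -(-4)*3/9 = -1/9*(-12) = 4/3 ≈ 1.3333)
R(y) = 19/3 (R(y) = 4/3 - 1*(-5) = 4/3 + 5 = 19/3)
o(h) = -259*h**2
397846 + o(R(C(2))) = 397846 - 259*(19/3)**2 = 397846 - 259*361/9 = 397846 - 93499/9 = 3487115/9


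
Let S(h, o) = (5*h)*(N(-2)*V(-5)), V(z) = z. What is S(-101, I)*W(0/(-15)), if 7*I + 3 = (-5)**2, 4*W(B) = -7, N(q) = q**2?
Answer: -17675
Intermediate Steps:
W(B) = -7/4 (W(B) = (1/4)*(-7) = -7/4)
I = 22/7 (I = -3/7 + (1/7)*(-5)**2 = -3/7 + (1/7)*25 = -3/7 + 25/7 = 22/7 ≈ 3.1429)
S(h, o) = -100*h (S(h, o) = (5*h)*((-2)**2*(-5)) = (5*h)*(4*(-5)) = (5*h)*(-20) = -100*h)
S(-101, I)*W(0/(-15)) = -100*(-101)*(-7/4) = 10100*(-7/4) = -17675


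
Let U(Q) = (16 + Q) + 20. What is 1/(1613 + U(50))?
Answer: 1/1699 ≈ 0.00058858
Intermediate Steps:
U(Q) = 36 + Q
1/(1613 + U(50)) = 1/(1613 + (36 + 50)) = 1/(1613 + 86) = 1/1699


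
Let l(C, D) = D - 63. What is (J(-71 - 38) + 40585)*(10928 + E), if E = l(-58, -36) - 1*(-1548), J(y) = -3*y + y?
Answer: 505018731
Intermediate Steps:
l(C, D) = -63 + D
J(y) = -2*y
E = 1449 (E = (-63 - 36) - 1*(-1548) = -99 + 1548 = 1449)
(J(-71 - 38) + 40585)*(10928 + E) = (-2*(-71 - 38) + 40585)*(10928 + 1449) = (-2*(-109) + 40585)*12377 = (218 + 40585)*12377 = 40803*12377 = 505018731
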